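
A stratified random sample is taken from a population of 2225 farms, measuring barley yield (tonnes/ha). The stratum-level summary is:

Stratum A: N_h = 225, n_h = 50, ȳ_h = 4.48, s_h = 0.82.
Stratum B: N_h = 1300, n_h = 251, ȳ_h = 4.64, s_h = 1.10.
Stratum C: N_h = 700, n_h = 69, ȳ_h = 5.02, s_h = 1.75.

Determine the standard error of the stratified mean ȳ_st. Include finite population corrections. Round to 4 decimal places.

SE(ȳ_st) ≈ 0.0734

V̂(ȳ_st) = Σ W_h² (1 − n_h/N_h) s_h²/n_h, with W_h = N_h/N and N = 2225:
  stratum A: (225/2225)²·(1 − 50/225)·0.82²/50 = 0.000106959
  stratum B: (1300/2225)²·(1 − 251/1300)·1.10²/251 = 0.00132792
  stratum C: (700/2225)²·(1 − 69/700)·1.75²/69 = 0.00395999
V̂(ȳ_st) = 0.00539487
SE(ȳ_st) = √0.00539487 = 0.0734498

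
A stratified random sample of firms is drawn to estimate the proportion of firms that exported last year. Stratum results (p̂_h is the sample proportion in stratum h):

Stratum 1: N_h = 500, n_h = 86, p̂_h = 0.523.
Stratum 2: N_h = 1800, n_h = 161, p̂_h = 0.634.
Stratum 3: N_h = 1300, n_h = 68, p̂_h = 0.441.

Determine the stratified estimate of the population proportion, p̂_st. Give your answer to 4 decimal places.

p̂_st ≈ 0.5489

N = 3600; stratum weights W_h = N_h/N.
p̂_st = Σ W_h p̂_h = (500·0.523 + 1800·0.634 + 1300·0.441)/3600 = 0.54889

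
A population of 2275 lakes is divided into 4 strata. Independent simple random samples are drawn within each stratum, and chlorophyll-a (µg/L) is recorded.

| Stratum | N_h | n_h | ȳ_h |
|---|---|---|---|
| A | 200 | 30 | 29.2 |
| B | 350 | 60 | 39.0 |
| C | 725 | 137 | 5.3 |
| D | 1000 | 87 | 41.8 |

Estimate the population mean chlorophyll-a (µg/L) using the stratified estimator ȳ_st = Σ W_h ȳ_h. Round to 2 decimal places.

ȳ_st ≈ 28.63

N = Σ N_h = 2275. Stratum weights W_h = N_h/N.
ȳ_st = (200·29.2 + 350·39.0 + 725·5.3 + 1000·41.8) / 2275 = 28.6297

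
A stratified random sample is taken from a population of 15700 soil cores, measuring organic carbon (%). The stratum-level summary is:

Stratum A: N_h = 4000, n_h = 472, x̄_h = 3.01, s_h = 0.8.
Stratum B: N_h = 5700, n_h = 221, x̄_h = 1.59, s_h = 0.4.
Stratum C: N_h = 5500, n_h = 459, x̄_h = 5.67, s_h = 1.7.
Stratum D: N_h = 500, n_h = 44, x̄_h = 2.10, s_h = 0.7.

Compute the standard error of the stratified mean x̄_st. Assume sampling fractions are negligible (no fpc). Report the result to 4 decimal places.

SE(x̄_st) ≈ 0.0311

V̂(x̄_st) = Σ W_h² s_h²/n_h, with W_h = N_h/N and N = 15700:
  stratum A: (4000/15700)²·0.8²/472 = 8.80154e-05
  stratum B: (5700/15700)²·0.4²/221 = 9.54285e-05
  stratum C: (5500/15700)²·1.7²/459 = 0.000772701
  stratum D: (500/15700)²·0.7²/44 = 1.12949e-05
V̂(x̄_st) = 0.000967439
SE(x̄_st) = √0.000967439 = 0.0311037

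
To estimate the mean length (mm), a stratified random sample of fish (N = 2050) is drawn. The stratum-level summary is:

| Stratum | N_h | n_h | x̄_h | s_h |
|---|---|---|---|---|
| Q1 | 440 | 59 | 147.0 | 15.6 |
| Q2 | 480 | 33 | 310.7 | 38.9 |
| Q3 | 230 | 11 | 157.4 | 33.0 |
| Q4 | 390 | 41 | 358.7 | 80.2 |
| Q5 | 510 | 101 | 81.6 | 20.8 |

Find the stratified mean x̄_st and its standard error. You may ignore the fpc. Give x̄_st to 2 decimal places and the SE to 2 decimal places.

x̄_st ≈ 210.50, SE ≈ 3.15

x̄_st = Σ W_h x̄_h = (440·147.0 + 480·310.7 + 230·157.4 + 390·358.7 + 510·81.6)/2050 = 210.50098
V̂(x̄_st) = Σ W_h² s_h²/n_h, with W_h = N_h/N and N = 2050:
  stratum Q1: (440/2050)²·15.6²/59 = 0.190018
  stratum Q2: (480/2050)²·38.9²/33 = 2.51397
  stratum Q3: (230/2050)²·33.0²/11 = 1.24619
  stratum Q4: (390/2050)²·80.2²/41 = 5.67788
  stratum Q5: (510/2050)²·20.8²/101 = 0.265117
V̂(x̄_st) = 9.89317
SE(x̄_st) = √9.89317 = 3.14534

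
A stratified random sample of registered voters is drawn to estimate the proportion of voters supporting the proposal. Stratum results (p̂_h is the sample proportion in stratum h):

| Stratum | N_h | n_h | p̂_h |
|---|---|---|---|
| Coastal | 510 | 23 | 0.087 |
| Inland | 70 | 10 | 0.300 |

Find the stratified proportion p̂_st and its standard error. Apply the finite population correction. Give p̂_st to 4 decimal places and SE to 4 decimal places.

N = 580; stratum weights W_h = N_h/N.
p̂_st = Σ W_h p̂_h = (510·0.087 + 70·0.300)/580 = 0.11271
V̂(p̂_st) = Σ W_h² (1 − n_h/N_h) p̂_h(1−p̂_h)/(n_h−1):
  stratum Coastal: (510/580)²·(1 − 23/510)·0.087·0.913/22 = 0.0026657
  stratum Inland: (70/580)²·(1 − 10/70)·0.300·0.700/9 = 0.00029132
V̂(p̂_st) = 0.00295702; SE = √V̂ = 0.0543784

p̂_st ≈ 0.1127, SE ≈ 0.0544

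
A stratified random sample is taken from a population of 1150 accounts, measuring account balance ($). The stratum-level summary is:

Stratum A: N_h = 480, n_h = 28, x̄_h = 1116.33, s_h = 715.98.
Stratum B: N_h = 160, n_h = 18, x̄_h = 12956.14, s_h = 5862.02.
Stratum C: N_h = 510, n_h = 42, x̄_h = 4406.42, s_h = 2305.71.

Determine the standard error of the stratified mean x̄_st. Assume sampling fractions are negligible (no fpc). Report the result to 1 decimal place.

SE(x̄_st) ≈ 255.0

V̂(x̄_st) = Σ W_h² s_h²/n_h, with W_h = N_h/N and N = 1150:
  stratum A: (480/1150)²·715.98²/28 = 3189.56
  stratum B: (160/1150)²·5862.02²/18 = 36954.4
  stratum C: (510/1150)²·2305.71²/42 = 24894.6
V̂(x̄_st) = 65038.6
SE(x̄_st) = √65038.6 = 255.027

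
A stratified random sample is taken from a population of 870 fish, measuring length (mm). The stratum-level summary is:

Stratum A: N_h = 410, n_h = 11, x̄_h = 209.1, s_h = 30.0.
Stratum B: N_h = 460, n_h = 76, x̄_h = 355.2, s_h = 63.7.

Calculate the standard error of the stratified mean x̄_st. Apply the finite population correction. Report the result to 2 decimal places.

V̂(x̄_st) = Σ W_h² (1 − n_h/N_h) s_h²/n_h, with W_h = N_h/N and N = 870:
  stratum A: (410/870)²·(1 − 11/410)·30.0²/11 = 17.6835
  stratum B: (460/870)²·(1 − 76/460)·63.7²/76 = 12.4599
V̂(x̄_st) = 30.1434
SE(x̄_st) = √30.1434 = 5.4903

SE(x̄_st) ≈ 5.49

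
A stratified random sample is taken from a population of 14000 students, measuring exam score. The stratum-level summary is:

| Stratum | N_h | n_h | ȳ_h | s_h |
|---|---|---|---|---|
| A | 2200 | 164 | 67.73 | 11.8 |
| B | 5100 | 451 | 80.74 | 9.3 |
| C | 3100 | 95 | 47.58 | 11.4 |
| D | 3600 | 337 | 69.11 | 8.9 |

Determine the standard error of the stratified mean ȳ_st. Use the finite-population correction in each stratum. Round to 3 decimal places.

V̂(ȳ_st) = Σ W_h² (1 − n_h/N_h) s_h²/n_h, with W_h = N_h/N and N = 14000:
  stratum A: (2200/14000)²·(1 − 164/2200)·11.8²/164 = 0.0194028
  stratum B: (5100/14000)²·(1 − 451/5100)·9.3²/451 = 0.0231987
  stratum C: (3100/14000)²·(1 − 95/3100)·11.4²/95 = 0.0650184
  stratum D: (3600/14000)²·(1 − 337/3600)·8.9²/337 = 0.0140868
V̂(ȳ_st) = 0.121707
SE(ȳ_st) = √0.121707 = 0.348865

SE(ȳ_st) ≈ 0.349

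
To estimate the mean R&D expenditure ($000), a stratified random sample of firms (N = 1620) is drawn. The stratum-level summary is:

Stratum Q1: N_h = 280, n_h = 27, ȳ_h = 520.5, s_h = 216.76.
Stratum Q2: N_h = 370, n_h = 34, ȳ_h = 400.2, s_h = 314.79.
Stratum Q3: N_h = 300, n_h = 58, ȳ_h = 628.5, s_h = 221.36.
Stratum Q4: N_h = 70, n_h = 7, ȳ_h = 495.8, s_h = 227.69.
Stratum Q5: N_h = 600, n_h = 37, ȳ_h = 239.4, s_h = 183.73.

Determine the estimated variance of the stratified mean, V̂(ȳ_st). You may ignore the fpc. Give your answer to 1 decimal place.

V̂(ȳ_st) ≈ 372.0

V̂(ȳ_st) = Σ W_h² s_h²/n_h, with W_h = N_h/N and N = 1620:
  stratum Q1: (280/1620)²·216.76²/27 = 51.9853
  stratum Q2: (370/1620)²·314.79²/34 = 152.032
  stratum Q3: (300/1620)²·221.36²/58 = 28.9723
  stratum Q4: (70/1620)²·227.69²/7 = 13.8279
  stratum Q5: (600/1620)²·183.73²/37 = 125.15
V̂(ȳ_st) = 371.968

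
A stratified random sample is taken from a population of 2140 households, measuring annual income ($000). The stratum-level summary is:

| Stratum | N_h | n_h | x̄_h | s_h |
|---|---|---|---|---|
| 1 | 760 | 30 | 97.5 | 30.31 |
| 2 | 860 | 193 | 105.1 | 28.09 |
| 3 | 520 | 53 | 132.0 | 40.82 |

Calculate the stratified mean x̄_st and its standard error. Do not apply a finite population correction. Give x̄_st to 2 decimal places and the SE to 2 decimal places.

x̄_st = Σ W_h x̄_h = (760·97.5 + 860·105.1 + 520·132.0)/2140 = 108.93738
V̂(x̄_st) = Σ W_h² s_h²/n_h, with W_h = N_h/N and N = 2140:
  stratum 1: (760/2140)²·30.31²/30 = 3.86234
  stratum 2: (860/2140)²·28.09²/193 = 0.660261
  stratum 3: (520/2140)²·40.82²/53 = 1.8563
V̂(x̄_st) = 6.3789
SE(x̄_st) = √6.3789 = 2.52565

x̄_st ≈ 108.94, SE ≈ 2.53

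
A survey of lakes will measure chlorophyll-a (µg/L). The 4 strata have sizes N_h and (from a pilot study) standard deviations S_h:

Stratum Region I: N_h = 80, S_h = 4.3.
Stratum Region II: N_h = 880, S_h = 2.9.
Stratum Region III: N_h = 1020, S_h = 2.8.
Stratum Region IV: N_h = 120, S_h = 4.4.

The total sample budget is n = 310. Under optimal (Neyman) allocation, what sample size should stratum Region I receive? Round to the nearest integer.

17

Neyman allocation: n_h = n · N_h S_h / Σ N_i S_i, with n = 310.
  stratum Region I: N_h·S_h = 80·4.3 = 344.00
  stratum Region II: N_h·S_h = 880·2.9 = 2552.00
  stratum Region III: N_h·S_h = 1020·2.8 = 2856.00
  stratum Region IV: N_h·S_h = 120·4.4 = 528.00
Σ N_h S_h = 6280.00
n for stratum Region I = 310·344.00/6280.00 = 16.981 → 17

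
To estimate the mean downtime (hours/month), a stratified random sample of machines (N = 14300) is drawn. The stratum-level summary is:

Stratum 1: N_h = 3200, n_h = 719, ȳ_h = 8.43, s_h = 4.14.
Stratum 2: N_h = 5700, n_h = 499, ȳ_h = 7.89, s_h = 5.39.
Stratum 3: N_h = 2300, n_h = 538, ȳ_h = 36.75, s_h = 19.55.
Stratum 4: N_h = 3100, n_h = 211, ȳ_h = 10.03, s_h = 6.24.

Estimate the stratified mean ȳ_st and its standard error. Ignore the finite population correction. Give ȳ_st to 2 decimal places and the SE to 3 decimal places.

ȳ_st ≈ 13.12, SE ≈ 0.194

ȳ_st = Σ W_h ȳ_h = (3200·8.43 + 5700·7.89 + 2300·36.75 + 3100·10.03)/14300 = 13.11657
V̂(ȳ_st) = Σ W_h² s_h²/n_h, with W_h = N_h/N and N = 14300:
  stratum 1: (3200/14300)²·4.14²/719 = 0.00119371
  stratum 2: (5700/14300)²·5.39²/499 = 0.00925027
  stratum 3: (2300/14300)²·19.55²/538 = 0.0183779
  stratum 4: (3100/14300)²·6.24²/211 = 0.00867237
V̂(ȳ_st) = 0.0374942
SE(ȳ_st) = √0.0374942 = 0.193634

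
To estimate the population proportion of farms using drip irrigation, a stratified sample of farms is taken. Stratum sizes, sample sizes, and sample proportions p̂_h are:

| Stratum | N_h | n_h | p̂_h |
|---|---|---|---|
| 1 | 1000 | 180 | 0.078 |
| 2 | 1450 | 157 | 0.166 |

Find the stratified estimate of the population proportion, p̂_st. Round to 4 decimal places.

p̂_st ≈ 0.1301

N = 2450; stratum weights W_h = N_h/N.
p̂_st = Σ W_h p̂_h = (1000·0.078 + 1450·0.166)/2450 = 0.13008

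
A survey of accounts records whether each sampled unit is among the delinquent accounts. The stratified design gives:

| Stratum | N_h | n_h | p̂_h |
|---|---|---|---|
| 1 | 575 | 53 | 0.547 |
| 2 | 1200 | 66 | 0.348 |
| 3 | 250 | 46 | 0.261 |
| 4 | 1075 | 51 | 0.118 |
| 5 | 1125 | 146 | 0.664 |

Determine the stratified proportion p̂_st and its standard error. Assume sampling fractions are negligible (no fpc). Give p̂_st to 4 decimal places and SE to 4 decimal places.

N = 4225; stratum weights W_h = N_h/N.
p̂_st = Σ W_h p̂_h = (575·0.547 + 1200·0.348 + 250·0.261 + 1075·0.118 + 1125·0.664)/4225 = 0.39556
V̂(p̂_st) = Σ W_h² p̂_h(1−p̂_h)/(n_h−1):
  stratum 1: (575/4225)²·0.547·0.453/52 = 8.82601e-05
  stratum 2: (1200/4225)²·0.348·0.652/65 = 0.000281593
  stratum 3: (250/4225)²·0.261·0.739/45 = 1.50072e-05
  stratum 4: (1075/4225)²·0.118·0.882/50 = 0.000134755
  stratum 5: (1125/4225)²·0.664·0.336/145 = 0.000109092
V̂(p̂_st) = 0.000628707; SE = √V̂ = 0.025074

p̂_st ≈ 0.3956, SE ≈ 0.0251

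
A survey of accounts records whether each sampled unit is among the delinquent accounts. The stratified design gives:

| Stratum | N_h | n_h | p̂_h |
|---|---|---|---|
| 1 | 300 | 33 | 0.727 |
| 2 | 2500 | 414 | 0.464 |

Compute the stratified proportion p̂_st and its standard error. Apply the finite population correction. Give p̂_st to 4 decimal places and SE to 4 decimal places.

N = 2800; stratum weights W_h = N_h/N.
p̂_st = Σ W_h p̂_h = (300·0.727 + 2500·0.464)/2800 = 0.49218
V̂(p̂_st) = Σ W_h² (1 − n_h/N_h) p̂_h(1−p̂_h)/(n_h−1):
  stratum 1: (300/2800)²·(1 − 33/300)·0.727·0.273/32 = 6.33671e-05
  stratum 2: (2500/2800)²·(1 − 414/2500)·0.464·0.536/413 = 0.000400563
V̂(p̂_st) = 0.00046393; SE = √V̂ = 0.021539

p̂_st ≈ 0.4922, SE ≈ 0.0215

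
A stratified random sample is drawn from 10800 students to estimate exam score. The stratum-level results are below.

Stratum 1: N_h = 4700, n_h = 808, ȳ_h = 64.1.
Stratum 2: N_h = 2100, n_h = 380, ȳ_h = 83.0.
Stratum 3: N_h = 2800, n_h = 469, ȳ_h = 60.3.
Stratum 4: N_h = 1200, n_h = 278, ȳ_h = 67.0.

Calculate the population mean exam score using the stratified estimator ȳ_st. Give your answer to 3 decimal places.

ȳ_st ≈ 67.112

N = Σ N_h = 10800. Stratum weights W_h = N_h/N.
ȳ_st = (4700·64.1 + 2100·83.0 + 2800·60.3 + 1200·67.0) / 10800 = 67.11204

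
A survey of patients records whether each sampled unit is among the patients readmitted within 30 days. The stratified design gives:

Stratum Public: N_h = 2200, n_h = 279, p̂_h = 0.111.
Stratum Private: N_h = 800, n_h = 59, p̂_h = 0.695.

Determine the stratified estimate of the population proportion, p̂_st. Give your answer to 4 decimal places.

N = 3000; stratum weights W_h = N_h/N.
p̂_st = Σ W_h p̂_h = (2200·0.111 + 800·0.695)/3000 = 0.26673

p̂_st ≈ 0.2667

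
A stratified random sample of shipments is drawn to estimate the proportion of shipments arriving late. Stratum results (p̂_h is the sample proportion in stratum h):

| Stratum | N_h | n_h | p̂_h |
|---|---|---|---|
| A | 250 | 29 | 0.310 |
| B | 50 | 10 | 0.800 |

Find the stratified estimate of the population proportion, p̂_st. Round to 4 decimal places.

N = 300; stratum weights W_h = N_h/N.
p̂_st = Σ W_h p̂_h = (250·0.310 + 50·0.800)/300 = 0.39167

p̂_st ≈ 0.3917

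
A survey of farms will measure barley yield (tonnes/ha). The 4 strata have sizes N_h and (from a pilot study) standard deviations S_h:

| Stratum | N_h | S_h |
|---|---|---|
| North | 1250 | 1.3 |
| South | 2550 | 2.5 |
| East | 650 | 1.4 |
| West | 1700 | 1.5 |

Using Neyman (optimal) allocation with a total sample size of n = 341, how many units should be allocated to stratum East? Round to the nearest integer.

Neyman allocation: n_h = n · N_h S_h / Σ N_i S_i, with n = 341.
  stratum North: N_h·S_h = 1250·1.3 = 1625.00
  stratum South: N_h·S_h = 2550·2.5 = 6375.00
  stratum East: N_h·S_h = 650·1.4 = 910.00
  stratum West: N_h·S_h = 1700·1.5 = 2550.00
Σ N_h S_h = 11460.00
n for stratum East = 341·910.00/11460.00 = 27.078 → 27

27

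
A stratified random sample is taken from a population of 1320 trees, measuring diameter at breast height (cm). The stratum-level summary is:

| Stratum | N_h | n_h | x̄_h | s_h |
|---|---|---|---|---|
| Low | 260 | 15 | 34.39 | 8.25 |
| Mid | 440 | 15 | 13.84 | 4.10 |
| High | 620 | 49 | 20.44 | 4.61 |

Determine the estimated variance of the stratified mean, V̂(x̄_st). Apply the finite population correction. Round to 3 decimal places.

V̂(x̄_st) ≈ 0.374

V̂(x̄_st) = Σ W_h² (1 − n_h/N_h) s_h²/n_h, with W_h = N_h/N and N = 1320:
  stratum Low: (260/1320)²·(1 − 15/260)·8.25²/15 = 0.165885
  stratum Mid: (440/1320)²·(1 − 15/440)·4.10²/15 = 0.120274
  stratum High: (620/1320)²·(1 − 49/620)·4.61²/49 = 0.0881223
V̂(x̄_st) = 0.374281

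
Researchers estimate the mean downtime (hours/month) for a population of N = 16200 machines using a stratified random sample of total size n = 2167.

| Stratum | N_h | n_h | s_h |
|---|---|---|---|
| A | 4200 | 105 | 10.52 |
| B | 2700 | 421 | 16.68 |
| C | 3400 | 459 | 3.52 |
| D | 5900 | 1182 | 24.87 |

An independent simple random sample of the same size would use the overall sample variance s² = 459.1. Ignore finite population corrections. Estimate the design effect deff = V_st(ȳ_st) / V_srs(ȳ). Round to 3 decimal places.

V̂(ȳ_st) = Σ W_h² s_h²/n_h, with W_h = N_h/N and N = 16200:
  stratum A: (4200/16200)²·10.52²/105 = 0.0708452
  stratum B: (2700/16200)²·16.68²/421 = 0.0183572
  stratum C: (3400/16200)²·3.52²/459 = 0.00118905
  stratum D: (5900/16200)²·24.87²/1182 = 0.0694078
V_st = 0.159799
V_srs = s²/n = 459.1/2167 = 0.21186
deff = V_st / V_srs = 0.159799/0.21186 = 0.7543

deff ≈ 0.754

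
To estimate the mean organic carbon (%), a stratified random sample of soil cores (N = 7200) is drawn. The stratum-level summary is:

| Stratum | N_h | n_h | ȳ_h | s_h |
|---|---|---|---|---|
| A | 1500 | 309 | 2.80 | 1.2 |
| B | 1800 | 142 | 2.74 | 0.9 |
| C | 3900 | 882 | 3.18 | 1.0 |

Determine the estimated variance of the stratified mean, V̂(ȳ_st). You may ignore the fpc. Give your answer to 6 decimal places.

V̂(ȳ_st) = Σ W_h² s_h²/n_h, with W_h = N_h/N and N = 7200:
  stratum A: (1500/7200)²·1.2²/309 = 0.000202265
  stratum B: (1800/7200)²·0.9²/142 = 0.000356514
  stratum C: (3900/7200)²·1.0²/882 = 0.000332656
V̂(ȳ_st) = 0.000891436

V̂(ȳ_st) ≈ 0.000891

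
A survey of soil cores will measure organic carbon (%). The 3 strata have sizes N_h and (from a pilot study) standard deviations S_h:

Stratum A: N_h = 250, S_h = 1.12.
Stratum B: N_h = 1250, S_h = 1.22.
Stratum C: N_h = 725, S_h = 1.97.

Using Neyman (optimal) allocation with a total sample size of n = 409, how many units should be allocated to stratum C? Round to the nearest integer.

181

Neyman allocation: n_h = n · N_h S_h / Σ N_i S_i, with n = 409.
  stratum A: N_h·S_h = 250·1.12 = 280.00
  stratum B: N_h·S_h = 1250·1.22 = 1525.00
  stratum C: N_h·S_h = 725·1.97 = 1428.25
Σ N_h S_h = 3233.25
n for stratum C = 409·1428.25/3233.25 = 180.671 → 181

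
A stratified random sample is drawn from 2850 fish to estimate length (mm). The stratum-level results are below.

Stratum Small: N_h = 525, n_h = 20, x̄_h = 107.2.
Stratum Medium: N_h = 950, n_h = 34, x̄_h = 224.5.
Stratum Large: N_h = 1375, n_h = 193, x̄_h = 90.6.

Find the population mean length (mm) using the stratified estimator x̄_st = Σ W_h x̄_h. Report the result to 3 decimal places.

x̄_st ≈ 138.291

N = Σ N_h = 2850. Stratum weights W_h = N_h/N.
x̄_st = (525·107.2 + 950·224.5 + 1375·90.6) / 2850 = 138.29123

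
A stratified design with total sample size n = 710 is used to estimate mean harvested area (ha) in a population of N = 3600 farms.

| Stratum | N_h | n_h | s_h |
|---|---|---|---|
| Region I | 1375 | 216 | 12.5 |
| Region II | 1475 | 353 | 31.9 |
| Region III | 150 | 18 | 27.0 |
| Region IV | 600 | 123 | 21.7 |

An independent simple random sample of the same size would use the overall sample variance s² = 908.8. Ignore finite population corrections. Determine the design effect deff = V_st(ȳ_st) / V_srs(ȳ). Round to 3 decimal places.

V̂(ȳ_st) = Σ W_h² s_h²/n_h, with W_h = N_h/N and N = 3600:
  stratum Region I: (1375/3600)²·12.5²/216 = 0.105528
  stratum Region II: (1475/3600)²·31.9²/353 = 0.483934
  stratum Region III: (150/3600)²·27.0²/18 = 0.0703125
  stratum Region IV: (600/3600)²·21.7²/123 = 0.106344
V_st = 0.766117
V_srs = s²/n = 908.8/710 = 1.28
deff = V_st / V_srs = 0.766117/1.28 = 0.5985

deff ≈ 0.599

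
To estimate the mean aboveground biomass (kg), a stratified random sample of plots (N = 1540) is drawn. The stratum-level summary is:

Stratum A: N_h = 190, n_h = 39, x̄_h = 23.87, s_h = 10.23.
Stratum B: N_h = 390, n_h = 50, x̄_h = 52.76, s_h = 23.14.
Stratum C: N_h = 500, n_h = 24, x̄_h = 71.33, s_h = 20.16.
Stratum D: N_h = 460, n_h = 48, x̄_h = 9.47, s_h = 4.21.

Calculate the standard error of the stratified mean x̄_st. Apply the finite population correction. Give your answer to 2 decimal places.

V̂(x̄_st) = Σ W_h² (1 − n_h/N_h) s_h²/n_h, with W_h = N_h/N and N = 1540:
  stratum A: (190/1540)²·(1 − 39/190)·10.23²/39 = 0.032462
  stratum B: (390/1540)²·(1 − 50/390)·23.14²/50 = 0.598768
  stratum C: (500/1540)²·(1 − 24/500)·20.16²/24 = 1.69944
  stratum D: (460/1540)²·(1 − 48/460)·4.21²/48 = 0.0295078
V̂(x̄_st) = 2.36018
SE(x̄_st) = √2.36018 = 1.53629

SE(x̄_st) ≈ 1.54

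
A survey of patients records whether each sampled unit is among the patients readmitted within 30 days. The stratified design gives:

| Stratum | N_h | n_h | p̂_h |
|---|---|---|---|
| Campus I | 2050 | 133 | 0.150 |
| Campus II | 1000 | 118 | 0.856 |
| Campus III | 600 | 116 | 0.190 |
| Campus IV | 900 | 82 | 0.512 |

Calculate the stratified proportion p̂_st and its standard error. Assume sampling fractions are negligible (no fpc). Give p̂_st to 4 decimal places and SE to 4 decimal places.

N = 4550; stratum weights W_h = N_h/N.
p̂_st = Σ W_h p̂_h = (2050·0.150 + 1000·0.856 + 600·0.190 + 900·0.512)/4550 = 0.38204
V̂(p̂_st) = Σ W_h² p̂_h(1−p̂_h)/(n_h−1):
  stratum Campus I: (2050/4550)²·0.150·0.850/132 = 0.000196075
  stratum Campus II: (1000/4550)²·0.856·0.144/117 = 5.08894e-05
  stratum Campus III: (600/4550)²·0.190·0.810/115 = 2.32713e-05
  stratum Campus IV: (900/4550)²·0.512·0.488/81 = 0.000120689
V̂(p̂_st) = 0.000390924; SE = √V̂ = 0.0197718

p̂_st ≈ 0.3820, SE ≈ 0.0198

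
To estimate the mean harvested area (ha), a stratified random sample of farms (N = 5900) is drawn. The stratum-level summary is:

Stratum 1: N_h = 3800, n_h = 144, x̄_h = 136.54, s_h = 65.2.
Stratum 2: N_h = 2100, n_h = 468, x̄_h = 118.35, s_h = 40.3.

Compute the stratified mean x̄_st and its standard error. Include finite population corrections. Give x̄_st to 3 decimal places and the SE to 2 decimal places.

x̄_st = Σ W_h x̄_h = (3800·136.54 + 2100·118.35)/5900 = 130.06559
V̂(x̄_st) = Σ W_h² (1 − n_h/N_h) s_h²/n_h, with W_h = N_h/N and N = 5900:
  stratum 1: (3800/5900)²·(1 − 144/3800)·65.2²/144 = 11.782
  stratum 2: (2100/5900)²·(1 − 468/2100)·40.3²/468 = 0.341664
V̂(x̄_st) = 12.1236
SE(x̄_st) = √12.1236 = 3.4819

x̄_st ≈ 130.066, SE ≈ 3.48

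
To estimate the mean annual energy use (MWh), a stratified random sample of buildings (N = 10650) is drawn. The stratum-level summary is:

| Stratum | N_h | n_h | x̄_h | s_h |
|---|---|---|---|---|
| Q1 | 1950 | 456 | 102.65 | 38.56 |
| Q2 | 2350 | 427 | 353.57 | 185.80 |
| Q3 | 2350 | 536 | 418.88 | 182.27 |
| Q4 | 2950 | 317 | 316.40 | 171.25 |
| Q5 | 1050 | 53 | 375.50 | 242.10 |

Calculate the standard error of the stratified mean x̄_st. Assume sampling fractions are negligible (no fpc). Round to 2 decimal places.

V̂(x̄_st) = Σ W_h² s_h²/n_h, with W_h = N_h/N and N = 10650:
  stratum Q1: (1950/10650)²·38.56²/456 = 0.109315
  stratum Q2: (2350/10650)²·185.80²/427 = 3.93641
  stratum Q3: (2350/10650)²·182.27²/536 = 3.01788
  stratum Q4: (2950/10650)²·171.25²/317 = 7.09818
  stratum Q5: (1050/10650)²·242.10²/53 = 10.7496
V̂(x̄_st) = 24.9114
SE(x̄_st) = √24.9114 = 4.99113

SE(x̄_st) ≈ 4.99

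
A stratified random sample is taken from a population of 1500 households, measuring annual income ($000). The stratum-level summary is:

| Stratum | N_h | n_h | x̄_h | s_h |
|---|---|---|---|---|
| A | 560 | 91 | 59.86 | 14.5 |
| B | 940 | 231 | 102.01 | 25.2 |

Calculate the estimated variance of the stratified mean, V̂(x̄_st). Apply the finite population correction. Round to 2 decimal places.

V̂(x̄_st) ≈ 1.08

V̂(x̄_st) = Σ W_h² (1 − n_h/N_h) s_h²/n_h, with W_h = N_h/N and N = 1500:
  stratum A: (560/1500)²·(1 − 91/560)·14.5²/91 = 0.269695
  stratum B: (940/1500)²·(1 − 231/940)·25.2²/231 = 0.814293
V̂(x̄_st) = 1.08399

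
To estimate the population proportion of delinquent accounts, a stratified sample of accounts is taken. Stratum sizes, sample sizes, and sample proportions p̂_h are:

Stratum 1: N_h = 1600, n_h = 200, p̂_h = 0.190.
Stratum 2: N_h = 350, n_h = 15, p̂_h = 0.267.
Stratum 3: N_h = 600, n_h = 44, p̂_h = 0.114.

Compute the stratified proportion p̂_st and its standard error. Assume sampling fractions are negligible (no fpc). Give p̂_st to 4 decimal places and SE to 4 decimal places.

N = 2550; stratum weights W_h = N_h/N.
p̂_st = Σ W_h p̂_h = (1600·0.190 + 350·0.267 + 600·0.114)/2550 = 0.18269
V̂(p̂_st) = Σ W_h² p̂_h(1−p̂_h)/(n_h−1):
  stratum 1: (1600/2550)²·0.190·0.810/199 = 0.00030447
  stratum 2: (350/2550)²·0.267·0.733/14 = 0.000263356
  stratum 3: (600/2550)²·0.114·0.886/43 = 0.000130045
V̂(p̂_st) = 0.000697871; SE = √V̂ = 0.0264172

p̂_st ≈ 0.1827, SE ≈ 0.0264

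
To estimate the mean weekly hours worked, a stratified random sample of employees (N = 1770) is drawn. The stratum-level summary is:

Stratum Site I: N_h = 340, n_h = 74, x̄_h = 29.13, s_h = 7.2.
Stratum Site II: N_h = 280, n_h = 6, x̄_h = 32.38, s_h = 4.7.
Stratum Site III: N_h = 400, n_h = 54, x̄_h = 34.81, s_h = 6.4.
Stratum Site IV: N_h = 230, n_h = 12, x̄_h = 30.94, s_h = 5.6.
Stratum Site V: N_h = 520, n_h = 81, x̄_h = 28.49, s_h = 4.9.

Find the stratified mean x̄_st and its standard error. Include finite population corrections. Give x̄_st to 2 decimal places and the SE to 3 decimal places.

x̄_st ≈ 30.97, SE ≈ 0.455

x̄_st = Σ W_h x̄_h = (340·29.13 + 280·32.38 + 400·34.81 + 230·30.94 + 520·28.49)/1770 = 30.97492
V̂(x̄_st) = Σ W_h² (1 − n_h/N_h) s_h²/n_h, with W_h = N_h/N and N = 1770:
  stratum Site I: (340/1770)²·(1 − 74/340)·7.2²/74 = 0.0202231
  stratum Site II: (280/1770)²·(1 − 6/280)·4.7²/6 = 0.0901585
  stratum Site III: (400/1770)²·(1 − 54/400)·6.4²/54 = 0.0335086
  stratum Site IV: (230/1770)²·(1 − 12/230)·5.6²/12 = 0.0418247
  stratum Site V: (520/1770)²·(1 − 81/520)·4.9²/81 = 0.0215987
V̂(x̄_st) = 0.207314
SE(x̄_st) = √0.207314 = 0.455317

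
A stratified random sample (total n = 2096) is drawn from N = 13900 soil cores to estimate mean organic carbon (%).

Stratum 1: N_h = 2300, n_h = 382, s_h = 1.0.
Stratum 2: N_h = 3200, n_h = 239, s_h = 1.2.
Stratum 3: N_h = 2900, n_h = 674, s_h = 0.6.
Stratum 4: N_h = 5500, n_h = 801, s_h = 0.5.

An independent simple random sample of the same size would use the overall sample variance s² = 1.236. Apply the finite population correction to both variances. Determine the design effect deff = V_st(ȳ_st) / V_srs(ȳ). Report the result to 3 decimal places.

deff ≈ 0.828

V̂(ȳ_st) = Σ W_h² (1 − n_h/N_h) s_h²/n_h, with W_h = N_h/N and N = 13900:
  stratum 1: (2300/13900)²·(1 − 382/2300)·1.0²/382 = 5.977e-05
  stratum 2: (3200/13900)²·(1 − 239/3200)·1.2²/239 = 0.000295477
  stratum 3: (2900/13900)²·(1 − 674/2900)·0.6²/674 = 1.78458e-05
  stratum 4: (5500/13900)²·(1 − 801/5500)·0.5²/801 = 4.1749e-05
V_st = 0.000414842
V_srs = (1 − 2096/13900)·1.236/2096 = 0.000500774
deff = V_st / V_srs = 0.000414842/0.000500774 = 0.8284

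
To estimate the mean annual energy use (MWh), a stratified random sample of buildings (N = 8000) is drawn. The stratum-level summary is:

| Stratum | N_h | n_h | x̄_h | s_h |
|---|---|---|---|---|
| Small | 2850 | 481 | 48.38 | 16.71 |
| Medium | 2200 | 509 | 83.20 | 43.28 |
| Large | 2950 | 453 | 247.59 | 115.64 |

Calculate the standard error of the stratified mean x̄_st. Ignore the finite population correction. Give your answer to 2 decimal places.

SE(x̄_st) ≈ 2.09

V̂(x̄_st) = Σ W_h² s_h²/n_h, with W_h = N_h/N and N = 8000:
  stratum Small: (2850/8000)²·16.71²/481 = 0.0736746
  stratum Medium: (2200/8000)²·43.28²/509 = 0.278306
  stratum Large: (2950/8000)²·115.64²/453 = 4.01404
V̂(x̄_st) = 4.36602
SE(x̄_st) = √4.36602 = 2.0895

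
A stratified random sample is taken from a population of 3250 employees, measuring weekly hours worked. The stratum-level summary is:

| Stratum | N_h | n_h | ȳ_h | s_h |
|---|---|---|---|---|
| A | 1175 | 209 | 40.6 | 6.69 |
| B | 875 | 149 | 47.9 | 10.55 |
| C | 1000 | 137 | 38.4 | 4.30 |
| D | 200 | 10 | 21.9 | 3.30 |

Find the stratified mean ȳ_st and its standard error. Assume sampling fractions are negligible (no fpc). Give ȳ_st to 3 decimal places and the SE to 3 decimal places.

ȳ_st ≈ 40.738, SE ≈ 0.315

ȳ_st = Σ W_h ȳ_h = (1175·40.6 + 875·47.9 + 1000·38.4 + 200·21.9)/3250 = 40.73769
V̂(ȳ_st) = Σ W_h² s_h²/n_h, with W_h = N_h/N and N = 3250:
  stratum A: (1175/3250)²·6.69²/209 = 0.0279908
  stratum B: (875/3250)²·10.55²/149 = 0.0541462
  stratum C: (1000/3250)²·4.30²/137 = 0.0127776
  stratum D: (200/3250)²·3.30²/10 = 0.00412402
V̂(ȳ_st) = 0.0990386
SE(ȳ_st) = √0.0990386 = 0.314704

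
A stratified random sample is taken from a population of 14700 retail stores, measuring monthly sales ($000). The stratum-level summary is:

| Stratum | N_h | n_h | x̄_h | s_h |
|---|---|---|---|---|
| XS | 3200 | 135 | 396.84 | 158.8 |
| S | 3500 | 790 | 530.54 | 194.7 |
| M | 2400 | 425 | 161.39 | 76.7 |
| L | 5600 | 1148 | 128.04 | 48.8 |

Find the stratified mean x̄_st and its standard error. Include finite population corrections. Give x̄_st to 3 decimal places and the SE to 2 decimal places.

x̄_st = Σ W_h x̄_h = (3200·396.84 + 3500·530.54 + 2400·161.39 + 5600·128.04)/14700 = 287.83252
V̂(x̄_st) = Σ W_h² (1 − n_h/N_h) s_h²/n_h, with W_h = N_h/N and N = 14700:
  stratum XS: (3200/14700)²·(1 − 135/3200)·158.8²/135 = 8.47838
  stratum S: (3500/14700)²·(1 − 790/3500)·194.7²/790 = 2.10624
  stratum M: (2400/14700)²·(1 − 425/2400)·76.7²/425 = 0.303631
  stratum L: (5600/14700)²·(1 − 1148/5600)·48.8²/1148 = 0.239335
V̂(x̄_st) = 11.1276
SE(x̄_st) = √11.1276 = 3.3358

x̄_st ≈ 287.833, SE ≈ 3.34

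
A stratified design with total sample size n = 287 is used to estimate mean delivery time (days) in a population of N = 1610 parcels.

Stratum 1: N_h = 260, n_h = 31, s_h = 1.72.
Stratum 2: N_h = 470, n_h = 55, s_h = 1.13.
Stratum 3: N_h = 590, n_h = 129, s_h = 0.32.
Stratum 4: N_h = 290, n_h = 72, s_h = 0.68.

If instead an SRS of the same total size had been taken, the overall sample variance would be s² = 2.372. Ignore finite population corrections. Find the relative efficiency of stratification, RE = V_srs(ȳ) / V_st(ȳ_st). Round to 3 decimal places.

RE ≈ 1.728

V̂(ȳ_st) = Σ W_h² s_h²/n_h, with W_h = N_h/N and N = 1610:
  stratum 1: (260/1610)²·1.72²/31 = 0.0024888
  stratum 2: (470/1610)²·1.13²/55 = 0.00197851
  stratum 3: (590/1610)²·0.32²/129 = 0.000106601
  stratum 4: (290/1610)²·0.68²/72 = 0.000208367
V_st = 0.00478228
V_srs = s²/n = 2.372/287 = 0.00826481
Relative efficiency = V_srs / V_st = 0.00826481/0.00478228 = 1.7282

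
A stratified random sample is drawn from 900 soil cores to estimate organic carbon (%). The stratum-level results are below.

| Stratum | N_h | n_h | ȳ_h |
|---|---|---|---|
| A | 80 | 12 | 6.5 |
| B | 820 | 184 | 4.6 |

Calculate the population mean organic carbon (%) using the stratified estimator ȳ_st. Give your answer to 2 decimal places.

ȳ_st ≈ 4.77

N = Σ N_h = 900. Stratum weights W_h = N_h/N.
ȳ_st = (80·6.5 + 820·4.6) / 900 = 4.7689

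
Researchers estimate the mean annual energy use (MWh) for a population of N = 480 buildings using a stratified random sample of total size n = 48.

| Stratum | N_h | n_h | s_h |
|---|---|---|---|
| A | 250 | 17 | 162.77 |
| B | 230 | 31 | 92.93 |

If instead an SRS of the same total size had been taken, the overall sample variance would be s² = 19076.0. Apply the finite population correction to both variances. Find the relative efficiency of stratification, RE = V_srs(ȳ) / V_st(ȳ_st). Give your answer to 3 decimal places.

V̂(ȳ_st) = Σ W_h² (1 − n_h/N_h) s_h²/n_h, with W_h = N_h/N and N = 480:
  stratum A: (250/480)²·(1 − 17/250)·162.77²/17 = 394.015
  stratum B: (230/480)²·(1 − 31/230)·92.93²/31 = 55.3412
V_st = 449.357
V_srs = (1 − 48/480)·19076.0/48 = 357.675
Relative efficiency = V_srs / V_st = 357.675/449.357 = 0.7960

RE ≈ 0.796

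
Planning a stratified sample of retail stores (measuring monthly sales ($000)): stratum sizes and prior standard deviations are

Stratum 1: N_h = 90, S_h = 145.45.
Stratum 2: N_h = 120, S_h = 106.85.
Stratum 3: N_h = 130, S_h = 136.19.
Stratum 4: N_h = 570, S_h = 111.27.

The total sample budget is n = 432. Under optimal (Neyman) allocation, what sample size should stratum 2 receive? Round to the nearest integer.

Neyman allocation: n_h = n · N_h S_h / Σ N_i S_i, with n = 432.
  stratum 1: N_h·S_h = 90·145.45 = 13090.50
  stratum 2: N_h·S_h = 120·106.85 = 12822.00
  stratum 3: N_h·S_h = 130·136.19 = 17704.70
  stratum 4: N_h·S_h = 570·111.27 = 63423.90
Σ N_h S_h = 107041.10
n for stratum 2 = 432·12822.00/107041.10 = 51.747 → 52

52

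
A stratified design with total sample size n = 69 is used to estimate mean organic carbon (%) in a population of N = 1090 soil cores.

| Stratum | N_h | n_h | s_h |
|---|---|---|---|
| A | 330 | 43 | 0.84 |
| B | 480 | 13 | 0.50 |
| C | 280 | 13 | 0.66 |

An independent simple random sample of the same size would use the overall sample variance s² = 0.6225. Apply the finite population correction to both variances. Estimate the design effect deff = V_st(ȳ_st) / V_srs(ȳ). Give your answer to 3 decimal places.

V̂(ȳ_st) = Σ W_h² (1 − n_h/N_h) s_h²/n_h, with W_h = N_h/N and N = 1090:
  stratum A: (330/1090)²·(1 − 43/330)·0.84²/43 = 0.00130808
  stratum B: (480/1090)²·(1 − 13/480)·0.50²/13 = 0.00362829
  stratum C: (280/1090)²·(1 − 13/280)·0.66²/13 = 0.00210844
V_st = 0.0070448
V_srs = (1 − 69/1090)·0.6225/69 = 0.00845064
deff = V_st / V_srs = 0.0070448/0.00845064 = 0.8336

deff ≈ 0.834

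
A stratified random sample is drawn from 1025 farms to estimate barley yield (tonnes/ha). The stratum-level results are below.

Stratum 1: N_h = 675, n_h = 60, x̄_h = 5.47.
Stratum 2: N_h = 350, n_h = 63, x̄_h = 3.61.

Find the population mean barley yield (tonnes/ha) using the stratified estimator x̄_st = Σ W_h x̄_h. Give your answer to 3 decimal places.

N = Σ N_h = 1025. Stratum weights W_h = N_h/N.
x̄_st = (675·5.47 + 350·3.61) / 1025 = 4.83488

x̄_st ≈ 4.835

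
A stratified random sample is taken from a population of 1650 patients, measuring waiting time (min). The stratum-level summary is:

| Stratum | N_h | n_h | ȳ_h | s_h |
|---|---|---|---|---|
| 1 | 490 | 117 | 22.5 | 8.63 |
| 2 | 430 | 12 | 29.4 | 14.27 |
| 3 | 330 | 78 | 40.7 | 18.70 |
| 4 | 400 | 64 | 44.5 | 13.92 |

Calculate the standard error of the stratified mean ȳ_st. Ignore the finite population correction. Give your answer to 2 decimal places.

SE(ȳ_st) ≈ 1.25

V̂(ȳ_st) = Σ W_h² s_h²/n_h, with W_h = N_h/N and N = 1650:
  stratum 1: (490/1650)²·8.63²/117 = 0.0561384
  stratum 2: (430/1650)²·14.27²/12 = 1.15249
  stratum 3: (330/1650)²·18.70²/78 = 0.179328
  stratum 4: (400/1650)²·13.92²/64 = 0.177931
V̂(ȳ_st) = 1.56588
SE(ȳ_st) = √1.56588 = 1.25135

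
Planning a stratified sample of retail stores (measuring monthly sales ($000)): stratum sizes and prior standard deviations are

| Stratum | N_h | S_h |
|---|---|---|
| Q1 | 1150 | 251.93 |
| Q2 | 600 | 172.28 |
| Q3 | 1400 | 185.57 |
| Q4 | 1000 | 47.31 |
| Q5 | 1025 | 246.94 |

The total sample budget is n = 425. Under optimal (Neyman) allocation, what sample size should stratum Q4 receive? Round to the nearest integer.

21

Neyman allocation: n_h = n · N_h S_h / Σ N_i S_i, with n = 425.
  stratum Q1: N_h·S_h = 1150·251.93 = 289719.50
  stratum Q2: N_h·S_h = 600·172.28 = 103368.00
  stratum Q3: N_h·S_h = 1400·185.57 = 259798.00
  stratum Q4: N_h·S_h = 1000·47.31 = 47310.00
  stratum Q5: N_h·S_h = 1025·246.94 = 253113.50
Σ N_h S_h = 953309.00
n for stratum Q4 = 425·47310.00/953309.00 = 21.092 → 21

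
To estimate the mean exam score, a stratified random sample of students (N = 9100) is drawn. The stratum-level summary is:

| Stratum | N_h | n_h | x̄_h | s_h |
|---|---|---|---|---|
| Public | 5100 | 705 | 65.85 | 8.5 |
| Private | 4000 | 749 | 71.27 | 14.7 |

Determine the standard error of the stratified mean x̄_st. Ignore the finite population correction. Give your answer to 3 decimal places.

V̂(x̄_st) = Σ W_h² s_h²/n_h, with W_h = N_h/N and N = 9100:
  stratum Public: (5100/9100)²·8.5²/705 = 0.0321889
  stratum Private: (4000/9100)²·14.7²/749 = 0.055743
V̂(x̄_st) = 0.0879319
SE(x̄_st) = √0.0879319 = 0.296533

SE(x̄_st) ≈ 0.297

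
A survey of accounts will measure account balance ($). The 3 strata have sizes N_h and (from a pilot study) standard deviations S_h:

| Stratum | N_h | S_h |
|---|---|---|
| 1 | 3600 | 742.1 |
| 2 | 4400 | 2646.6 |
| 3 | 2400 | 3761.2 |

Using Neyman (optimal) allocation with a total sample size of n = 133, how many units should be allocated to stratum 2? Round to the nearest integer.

66

Neyman allocation: n_h = n · N_h S_h / Σ N_i S_i, with n = 133.
  stratum 1: N_h·S_h = 3600·742.1 = 2671560.00
  stratum 2: N_h·S_h = 4400·2646.6 = 11645040.00
  stratum 3: N_h·S_h = 2400·3761.2 = 9026880.00
Σ N_h S_h = 23343480.00
n for stratum 2 = 133·11645040.00/23343480.00 = 66.348 → 66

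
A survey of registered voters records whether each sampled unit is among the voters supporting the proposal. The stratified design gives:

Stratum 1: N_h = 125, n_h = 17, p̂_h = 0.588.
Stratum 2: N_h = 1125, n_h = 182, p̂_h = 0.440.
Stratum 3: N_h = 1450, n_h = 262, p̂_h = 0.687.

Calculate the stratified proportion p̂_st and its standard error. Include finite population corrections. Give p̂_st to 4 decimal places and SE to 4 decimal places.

N = 2700; stratum weights W_h = N_h/N.
p̂_st = Σ W_h p̂_h = (125·0.588 + 1125·0.440 + 1450·0.687)/2700 = 0.57950
V̂(p̂_st) = Σ W_h² (1 − n_h/N_h) p̂_h(1−p̂_h)/(n_h−1):
  stratum 1: (125/2700)²·(1 − 17/125)·0.588·0.412/16 = 2.80389e-05
  stratum 2: (1125/2700)²·(1 − 182/1125)·0.440·0.560/181 = 0.000198107
  stratum 3: (1450/2700)²·(1 − 262/1450)·0.687·0.313/261 = 0.000194678
V̂(p̂_st) = 0.000420824; SE = √V̂ = 0.020514

p̂_st ≈ 0.5795, SE ≈ 0.0205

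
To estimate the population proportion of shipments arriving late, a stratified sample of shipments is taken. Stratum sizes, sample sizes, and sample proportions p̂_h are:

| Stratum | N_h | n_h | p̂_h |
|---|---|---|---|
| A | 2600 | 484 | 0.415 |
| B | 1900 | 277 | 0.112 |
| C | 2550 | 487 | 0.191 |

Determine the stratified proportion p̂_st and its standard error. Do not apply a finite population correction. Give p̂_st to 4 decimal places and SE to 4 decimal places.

N = 7050; stratum weights W_h = N_h/N.
p̂_st = Σ W_h p̂_h = (2600·0.415 + 1900·0.112 + 2550·0.191)/7050 = 0.25232
V̂(p̂_st) = Σ W_h² p̂_h(1−p̂_h)/(n_h−1):
  stratum A: (2600/7050)²·0.415·0.585/483 = 6.83637e-05
  stratum B: (1900/7050)²·0.112·0.888/276 = 2.61728e-05
  stratum C: (2550/7050)²·0.191·0.809/486 = 4.15956e-05
V̂(p̂_st) = 0.000136132; SE = √V̂ = 0.0116676

p̂_st ≈ 0.2523, SE ≈ 0.0117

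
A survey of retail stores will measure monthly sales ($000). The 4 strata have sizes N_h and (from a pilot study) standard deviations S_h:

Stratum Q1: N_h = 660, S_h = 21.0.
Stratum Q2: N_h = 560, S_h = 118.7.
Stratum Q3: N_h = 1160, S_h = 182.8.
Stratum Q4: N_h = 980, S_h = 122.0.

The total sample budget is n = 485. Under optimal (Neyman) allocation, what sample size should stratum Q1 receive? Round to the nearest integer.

Neyman allocation: n_h = n · N_h S_h / Σ N_i S_i, with n = 485.
  stratum Q1: N_h·S_h = 660·21.0 = 13860.00
  stratum Q2: N_h·S_h = 560·118.7 = 66472.00
  stratum Q3: N_h·S_h = 1160·182.8 = 212048.00
  stratum Q4: N_h·S_h = 980·122.0 = 119560.00
Σ N_h S_h = 411940.00
n for stratum Q1 = 485·13860.00/411940.00 = 16.318 → 16

16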